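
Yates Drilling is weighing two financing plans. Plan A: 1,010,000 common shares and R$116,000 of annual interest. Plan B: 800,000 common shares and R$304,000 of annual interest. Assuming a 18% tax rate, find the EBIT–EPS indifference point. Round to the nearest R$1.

Set EPS_A = EPS_B: (EBIT − R$116,000)(1 − 0.18) ÷ 1,010,000 = (EBIT − R$304,000)(1 − 0.18) ÷ 800,000.
The (1 − t) factor cancels: (EBIT − 116,000) × 800,000 = (EBIT − 304,000) × 1,010,000.
Solving, EBIT = (304,000·1,010,000 − 116,000·800,000) / (1,010,000 − 800,000) = 214,240,000,000 / 210,000 = 1,020,190.48.

R$1,020,190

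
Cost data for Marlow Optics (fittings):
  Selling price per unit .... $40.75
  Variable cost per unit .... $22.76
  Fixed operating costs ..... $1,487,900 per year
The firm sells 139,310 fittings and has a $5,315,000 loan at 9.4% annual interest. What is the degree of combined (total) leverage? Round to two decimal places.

4.83

Contribution at this volume is 139,310 × $17.99 = $2,506,186.90.
Operating income = contribution − fixed costs = $2,506,186.90 − $1,487,900 = $1,018,286.90. Interest = $499,610.00.
DOL = $2,506,186.90 ÷ $1,018,286.90 = 2.4612; DFL = $1,018,286.90 ÷ $518,676.90 = 1.9632.
DCL = DOL × DFL = 2.4612 × 1.9632 = 4.8318.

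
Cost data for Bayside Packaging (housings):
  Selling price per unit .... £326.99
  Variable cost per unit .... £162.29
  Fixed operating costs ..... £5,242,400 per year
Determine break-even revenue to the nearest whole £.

£10,408,090

Contribution margin per unit = £326.99 − £162.29 = £164.70, a CM ratio of £164.70 ÷ £326.99 = 0.5037.
Break-even sales = FC ÷ CM ratio = £5,242,400 × £326.99 / £164.70 = £10,408,090.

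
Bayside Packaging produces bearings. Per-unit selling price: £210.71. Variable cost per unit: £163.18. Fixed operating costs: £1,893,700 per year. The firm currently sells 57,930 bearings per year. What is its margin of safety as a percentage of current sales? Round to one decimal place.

Contribution margin per unit = £210.71 − £163.18 = £47.53. Break-even units = £1,893,700 ÷ £47.53 = 39,842.20; break-even revenue = 39,842.20 × £210.71 = £8,395,151.00.
Actual sales revenue = 57,930 × £210.71 = £12,206,430.30.
Margin of safety = (£12,206,430.30 − £8,395,151.00) ÷ £12,206,430.30 = 31.2%.

31.2%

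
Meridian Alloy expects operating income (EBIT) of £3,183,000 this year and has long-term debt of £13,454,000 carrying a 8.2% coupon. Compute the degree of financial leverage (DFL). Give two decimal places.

1.53

Annual interest charges come to £1,103,228.00.
Degree of financial leverage = EBIT / (EBIT − interest) = £3,183,000 / £2,079,772.00 = 1.5305.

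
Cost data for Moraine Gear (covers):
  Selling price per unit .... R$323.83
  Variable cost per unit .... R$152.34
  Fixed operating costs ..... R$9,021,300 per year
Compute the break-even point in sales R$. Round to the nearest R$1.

Contribution margin per unit = R$323.83 − R$152.34 = R$171.49, a CM ratio of R$171.49 ÷ R$323.83 = 0.5296.
Break-even sales = FC ÷ CM ratio = R$9,021,300 × R$323.83 / R$171.49 = R$17,035,207.

R$17,035,207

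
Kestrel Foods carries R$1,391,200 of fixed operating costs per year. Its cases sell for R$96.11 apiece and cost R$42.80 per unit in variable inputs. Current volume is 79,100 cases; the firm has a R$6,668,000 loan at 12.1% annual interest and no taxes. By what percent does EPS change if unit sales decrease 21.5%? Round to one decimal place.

Total contribution margin = 79,100 × R$53.31 = R$4,216,821.00.
Subtracting fixed costs: EBIT = R$4,216,821.00 − R$1,391,200 = R$2,825,621.00.
Interest = R$806,828.00, so EBIT − I = R$2,018,793.00.
Degree of combined leverage = contribution ÷ (EBIT − I) = R$4,216,821.00 ÷ R$2,018,793.00 = 2.0888.
%ΔEPS = DCL × %ΔSales = 2.0888 × -21.5% = -44.9%.

-44.9%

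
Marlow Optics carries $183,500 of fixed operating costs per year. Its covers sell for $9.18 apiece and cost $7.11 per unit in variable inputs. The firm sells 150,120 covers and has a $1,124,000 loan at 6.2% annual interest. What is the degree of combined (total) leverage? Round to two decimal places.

Contribution at this volume is 150,120 × $2.07 = $310,748.40.
EBIT = $310,748.40 − $183,500 = $127,248.40. Interest = $69,688.00.
DOL = $310,748.40 ÷ $127,248.40 = 2.4421; DFL = $127,248.40 ÷ $57,560.40 = 2.2107.
DCL = DOL × DFL = 2.4421 × 2.2107 = 5.3988.

5.40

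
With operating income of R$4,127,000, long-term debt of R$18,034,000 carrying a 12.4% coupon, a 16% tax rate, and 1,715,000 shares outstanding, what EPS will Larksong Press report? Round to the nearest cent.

R$0.93

Interest = R$2,236,216.00, so EBT = R$4,127,000 − R$2,236,216.00 = R$1,890,784.00.
Net income = R$1,890,784.00 × (1 − 0.16) = R$1,588,258.56.
Per share: R$1,588,258.56 / 1,715,000 shares = R$0.93.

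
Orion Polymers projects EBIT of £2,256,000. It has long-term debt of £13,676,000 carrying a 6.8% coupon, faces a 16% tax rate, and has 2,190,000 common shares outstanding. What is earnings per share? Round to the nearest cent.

Pre-tax income = £2,256,000 − £929,968.00 = £1,326,032.00.
Net income = £1,326,032.00 × (1 − 0.16) = £1,113,866.88.
Per share: £1,113,866.88 / 2,190,000 shares = £0.51.

£0.51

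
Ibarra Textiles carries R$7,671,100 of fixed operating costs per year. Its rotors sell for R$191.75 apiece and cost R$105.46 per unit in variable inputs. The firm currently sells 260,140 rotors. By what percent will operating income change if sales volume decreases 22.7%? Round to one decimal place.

Total contribution margin = 260,140 × R$86.29 = R$22,447,480.60.
Operating income = contribution − fixed costs = R$22,447,480.60 − R$7,671,100 = R$14,776,380.60.
DOL = contribution ÷ EBIT = R$22,447,480.60 ÷ R$14,776,380.60 = 1.5191.
So EBIT moves 1.5191 × (-22.7%) = -34.5%.

-34.5%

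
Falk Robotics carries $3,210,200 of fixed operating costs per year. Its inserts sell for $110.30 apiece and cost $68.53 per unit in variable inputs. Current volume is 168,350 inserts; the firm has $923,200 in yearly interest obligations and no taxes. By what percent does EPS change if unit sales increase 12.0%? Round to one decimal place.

Contribution at this volume is 168,350 × $41.77 = $7,031,979.50.
Operating income = contribution − fixed costs = $7,031,979.50 − $3,210,200 = $3,821,779.50.
Interest = $923,200.00, so EBIT − I = $2,898,579.50.
DCL = total CM / (EBIT − I) = $7,031,979.50 / $2,898,579.50 = 2.4260.
%ΔEPS = DCL × %ΔSales = 2.4260 × +12.0% = +29.1%.

+29.1%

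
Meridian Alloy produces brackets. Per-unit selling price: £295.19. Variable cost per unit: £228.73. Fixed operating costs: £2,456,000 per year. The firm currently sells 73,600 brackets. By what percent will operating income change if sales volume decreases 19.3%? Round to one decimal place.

-38.8%

Contribution at this volume is 73,600 × £66.46 = £4,891,456.00.
Operating income = contribution − fixed costs = £4,891,456.00 − £2,456,000 = £2,435,456.00.
DOL = contribution ÷ EBIT = £4,891,456.00 ÷ £2,435,456.00 = 2.0084.
Operating income changes by 2.0084 × -19.3% = -38.8%.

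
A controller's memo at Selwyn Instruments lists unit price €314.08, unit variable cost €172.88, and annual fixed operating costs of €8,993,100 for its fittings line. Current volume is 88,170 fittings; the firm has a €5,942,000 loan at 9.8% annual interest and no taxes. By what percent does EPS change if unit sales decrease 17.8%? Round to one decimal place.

At 88,170 units, contribution = 88,170 × €141.20 = €12,449,604.00.
Subtracting fixed costs: EBIT = €12,449,604.00 − €8,993,100 = €3,456,504.00.
Interest = €582,316.00, so EBIT − I = €2,874,188.00.
DCL = total CM / (EBIT − I) = €12,449,604.00 / €2,874,188.00 = 4.3315.
EPS therefore changes by 4.3315 × (-17.8%) = -77.1%.

-77.1%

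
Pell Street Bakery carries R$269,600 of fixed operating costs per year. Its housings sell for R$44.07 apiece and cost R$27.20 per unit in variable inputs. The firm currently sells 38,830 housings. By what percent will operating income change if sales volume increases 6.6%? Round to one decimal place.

At 38,830 units, contribution = 38,830 × R$16.87 = R$655,062.10.
Operating income = contribution − fixed costs = R$655,062.10 − R$269,600 = R$385,462.10.
Degree of operating leverage = R$655,062.10 / R$385,462.10 = 1.6994.
Operating income changes by 1.6994 × +6.6% = +11.2%.

+11.2%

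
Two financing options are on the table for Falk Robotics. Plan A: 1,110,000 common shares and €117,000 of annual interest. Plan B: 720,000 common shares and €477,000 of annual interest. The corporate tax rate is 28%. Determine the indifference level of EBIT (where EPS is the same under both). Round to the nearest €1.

€1,141,615

Set EPS_A = EPS_B: (EBIT − €117,000)(1 − 0.28) ÷ 1,110,000 = (EBIT − €477,000)(1 − 0.28) ÷ 720,000.
Cancelling (1 − t) and cross-multiplying: 720,000·(EBIT − 117,000) = 1,110,000·(EBIT − 477,000).
Solving, EBIT = (477,000·1,110,000 − 117,000·720,000) / (1,110,000 − 720,000) = 445,230,000,000 / 390,000 = 1,141,615.38.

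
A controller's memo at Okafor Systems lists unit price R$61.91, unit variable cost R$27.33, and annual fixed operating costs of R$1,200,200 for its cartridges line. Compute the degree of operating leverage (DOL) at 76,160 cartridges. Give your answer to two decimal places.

Total contribution margin = 76,160 × R$34.58 = R$2,633,612.80.
Operating income = contribution − fixed costs = R$2,633,612.80 − R$1,200,200 = R$1,433,412.80.
Degree of operating leverage = R$2,633,612.80 / R$1,433,412.80 = 1.8373.

1.84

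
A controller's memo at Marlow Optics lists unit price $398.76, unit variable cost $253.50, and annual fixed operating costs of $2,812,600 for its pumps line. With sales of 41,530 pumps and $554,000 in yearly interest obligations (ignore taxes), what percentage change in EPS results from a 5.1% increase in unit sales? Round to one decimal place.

Total contribution margin = 41,530 × $145.26 = $6,032,647.80.
EBIT = $6,032,647.80 − $2,812,600 = $3,220,047.80.
Interest = $554,000.00, so EBIT − I = $2,666,047.80.
DCL = total CM / (EBIT − I) = $6,032,647.80 / $2,666,047.80 = 2.2628.
EPS therefore changes by 2.2628 × (+5.1%) = +11.5%.

+11.5%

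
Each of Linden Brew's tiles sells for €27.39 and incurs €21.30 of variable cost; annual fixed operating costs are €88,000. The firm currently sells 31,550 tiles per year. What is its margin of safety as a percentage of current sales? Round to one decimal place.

54.2%

Each unit contributes €27.39 − €21.30 = €6.09. Break-even units = €88,000 ÷ €6.09 = 14,449.92; break-even revenue = 14,449.92 × €27.39 = €395,783.25.
Current sales = 31,550 × €27.39 = €864,154.50.
Margin of safety = (€864,154.50 − €395,783.25) ÷ €864,154.50 = 54.2%.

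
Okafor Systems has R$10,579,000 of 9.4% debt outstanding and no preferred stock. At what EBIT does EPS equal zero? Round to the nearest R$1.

R$994,426

Annual interest = 9.4% × R$10,579,000 = R$994,426.00.
Without preferred stock the financial break-even is simply EBIT = interest = R$994,426.00.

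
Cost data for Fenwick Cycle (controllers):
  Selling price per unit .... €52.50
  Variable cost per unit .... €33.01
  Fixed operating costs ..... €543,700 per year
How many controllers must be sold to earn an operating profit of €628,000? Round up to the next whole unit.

Contribution margin per unit = €52.50 − €33.01 = €19.49.
Required volume = (fixed costs + target profit) ÷ CM = (€543,700 + €628,000) ÷ €19.49 = 60,118.01, so 60,119 controllers.

60,119 controllers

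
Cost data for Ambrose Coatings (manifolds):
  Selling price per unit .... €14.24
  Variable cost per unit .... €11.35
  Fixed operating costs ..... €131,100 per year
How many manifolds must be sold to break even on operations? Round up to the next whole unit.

45,364 manifolds

Unit CM = price − variable cost = €14.24 − €11.35 = €2.89.
Units to break even: €131,100 ÷ €2.89 = 45,363.32, rounded up to 45,364.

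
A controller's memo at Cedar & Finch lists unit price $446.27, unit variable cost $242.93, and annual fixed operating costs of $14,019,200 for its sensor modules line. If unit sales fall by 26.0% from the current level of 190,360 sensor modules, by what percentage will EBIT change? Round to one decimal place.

-40.8%

At 190,360 units, contribution = 190,360 × $203.34 = $38,707,802.40.
EBIT = $38,707,802.40 − $14,019,200 = $24,688,602.40.
So DOL = total CM / EBIT = $38,707,802.40 / $24,688,602.40 = 1.5678.
Operating income changes by 1.5678 × -26.0% = -40.8%.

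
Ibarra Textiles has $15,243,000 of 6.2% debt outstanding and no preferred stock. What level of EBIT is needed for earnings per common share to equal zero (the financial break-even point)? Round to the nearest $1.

$945,066

Annual interest = 6.2% × $15,243,000 = $945,066.00.
With no preferred dividends, EPS = 0 when EBIT exactly covers interest, so the financial break-even EBIT is $945,066.00.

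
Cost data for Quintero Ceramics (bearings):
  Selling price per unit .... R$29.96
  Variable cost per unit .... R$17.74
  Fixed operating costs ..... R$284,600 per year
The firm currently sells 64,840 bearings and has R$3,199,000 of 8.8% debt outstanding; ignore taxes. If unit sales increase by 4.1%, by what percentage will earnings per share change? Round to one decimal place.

+14.4%

Contribution at this volume is 64,840 × R$12.22 = R$792,344.80.
EBIT = R$792,344.80 − R$284,600 = R$507,744.80.
After interest of R$281,512.00, pre-tax earnings = R$226,232.80.
Degree of combined leverage = contribution ÷ (EBIT − I) = R$792,344.80 ÷ R$226,232.80 = 3.5023.
EPS therefore changes by 3.5023 × (+4.1%) = +14.4%.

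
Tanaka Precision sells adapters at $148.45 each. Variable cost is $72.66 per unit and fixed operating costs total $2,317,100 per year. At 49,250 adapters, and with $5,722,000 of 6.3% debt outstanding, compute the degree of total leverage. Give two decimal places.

3.54

At 49,250 units, contribution = 49,250 × $75.79 = $3,732,657.50.
EBIT = $3,732,657.50 − $2,317,100 = $1,415,557.50. Interest = $360,486.00.
DOL = $3,732,657.50 ÷ $1,415,557.50 = 2.6369; DFL = $1,415,557.50 ÷ $1,055,071.50 = 1.3417.
Combined leverage = 2.6369 × 1.3417 = 3.5379.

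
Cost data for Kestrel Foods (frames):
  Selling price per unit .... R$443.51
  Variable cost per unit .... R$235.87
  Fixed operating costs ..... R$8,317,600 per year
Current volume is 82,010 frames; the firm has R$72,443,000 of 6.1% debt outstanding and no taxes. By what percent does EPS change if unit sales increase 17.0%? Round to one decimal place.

+67.4%

Total contribution margin = 82,010 × R$207.64 = R$17,028,556.40.
Subtracting fixed costs: EBIT = R$17,028,556.40 − R$8,317,600 = R$8,710,956.40.
Interest = R$4,419,023.00, so EBIT − I = R$4,291,933.40.
DCL = total CM / (EBIT − I) = R$17,028,556.40 / R$4,291,933.40 = 3.9676.
%ΔEPS = DCL × %ΔSales = 3.9676 × +17.0% = +67.4%.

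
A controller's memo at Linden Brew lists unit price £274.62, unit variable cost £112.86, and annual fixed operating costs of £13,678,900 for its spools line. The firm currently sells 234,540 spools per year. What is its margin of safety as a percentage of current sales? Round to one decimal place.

Contribution margin per unit = £274.62 − £112.86 = £161.76. Break-even units = £13,678,900 ÷ £161.76 = 84,562.93; break-even revenue = 84,562.93 × £274.62 = £23,222,672.59.
Current sales = 234,540 × £274.62 = £64,409,374.80.
Margin of safety = (£64,409,374.80 − £23,222,672.59) ÷ £64,409,374.80 = 63.9%.

63.9%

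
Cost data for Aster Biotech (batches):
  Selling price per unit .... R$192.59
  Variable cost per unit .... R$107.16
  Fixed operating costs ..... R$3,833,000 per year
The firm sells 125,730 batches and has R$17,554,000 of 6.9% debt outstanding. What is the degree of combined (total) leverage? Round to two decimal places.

Total contribution margin = 125,730 × R$85.43 = R$10,741,113.90.
EBIT = R$10,741,113.90 − R$3,833,000 = R$6,908,113.90. Interest = R$1,211,226.00.
DOL = R$10,741,113.90 ÷ R$6,908,113.90 = 1.5549; DFL = R$6,908,113.90 ÷ R$5,696,887.90 = 1.2126.
DCL = DOL × DFL = 1.5549 × 1.2126 = 1.8855.

1.89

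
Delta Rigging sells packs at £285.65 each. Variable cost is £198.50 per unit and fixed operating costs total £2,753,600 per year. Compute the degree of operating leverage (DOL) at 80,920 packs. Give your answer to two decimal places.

Total contribution margin = 80,920 × £87.15 = £7,052,178.00.
Subtracting fixed costs: EBIT = £7,052,178.00 − £2,753,600 = £4,298,578.00.
Degree of operating leverage = £7,052,178.00 / £4,298,578.00 = 1.6406.

1.64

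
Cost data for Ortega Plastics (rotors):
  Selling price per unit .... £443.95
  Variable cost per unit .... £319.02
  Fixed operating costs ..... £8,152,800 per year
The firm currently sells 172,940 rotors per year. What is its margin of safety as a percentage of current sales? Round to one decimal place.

62.3%

Unit CM = price − variable cost = £443.95 − £319.02 = £124.93. Break-even units = £8,152,800 ÷ £124.93 = 65,258.95; break-even revenue = 65,258.95 × £443.95 = £28,971,708.64.
Actual sales revenue = 172,940 × £443.95 = £76,776,713.00.
Margin of safety = (£76,776,713.00 − £28,971,708.64) ÷ £76,776,713.00 = 62.3%.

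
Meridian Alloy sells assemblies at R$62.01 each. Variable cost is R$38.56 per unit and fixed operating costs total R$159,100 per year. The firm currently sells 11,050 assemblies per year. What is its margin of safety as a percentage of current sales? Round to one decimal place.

Contribution margin per unit = R$62.01 − R$38.56 = R$23.45. Break-even units = R$159,100 ÷ R$23.45 = 6,784.65; break-even revenue = 6,784.65 × R$62.01 = R$420,716.03.
Current sales = 11,050 × R$62.01 = R$685,210.50.
Margin of safety = (R$685,210.50 − R$420,716.03) ÷ R$685,210.50 = 38.6%.

38.6%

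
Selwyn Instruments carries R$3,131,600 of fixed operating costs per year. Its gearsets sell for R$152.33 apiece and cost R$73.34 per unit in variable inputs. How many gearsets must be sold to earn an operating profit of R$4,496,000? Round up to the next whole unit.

Contribution margin per unit = R$152.33 − R$73.34 = R$78.99.
Need Q such that Q × R$78.99 − R$3,131,600 = R$4,496,000, i.e. Q = R$7,627,600 / R$78.99 = 96,564.12 → 96,565.

96,565 gearsets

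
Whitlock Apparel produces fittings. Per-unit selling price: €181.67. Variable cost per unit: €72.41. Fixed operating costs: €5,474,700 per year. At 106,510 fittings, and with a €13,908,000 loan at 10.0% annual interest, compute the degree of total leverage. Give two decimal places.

2.44

At 106,510 units, contribution = 106,510 × €109.26 = €11,637,282.60.
Subtracting fixed costs: EBIT = €11,637,282.60 − €5,474,700 = €6,162,582.60. Interest = €1,390,800.00, so EBIT − I = €4,771,782.60.
Degree of total leverage = total CM / (EBIT − interest) = €11,637,282.60 / €4,771,782.60 = 2.4388.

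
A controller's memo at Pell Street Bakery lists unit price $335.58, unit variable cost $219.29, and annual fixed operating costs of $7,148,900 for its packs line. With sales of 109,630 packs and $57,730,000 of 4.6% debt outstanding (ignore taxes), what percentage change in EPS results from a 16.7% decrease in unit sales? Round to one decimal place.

Total contribution margin = 109,630 × $116.29 = $12,748,872.70.
Operating income = contribution − fixed costs = $12,748,872.70 − $7,148,900 = $5,599,972.70.
After interest of $2,655,580.00, pre-tax earnings = $2,944,392.70.
Degree of combined leverage = contribution ÷ (EBIT − I) = $12,748,872.70 ÷ $2,944,392.70 = 4.3299.
EPS therefore changes by 4.3299 × (-16.7%) = -72.3%.

-72.3%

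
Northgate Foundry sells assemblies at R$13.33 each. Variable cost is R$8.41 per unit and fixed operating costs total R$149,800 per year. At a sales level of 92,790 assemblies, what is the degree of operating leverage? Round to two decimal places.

1.49

Total contribution margin = 92,790 × R$4.92 = R$456,526.80.
Subtracting fixed costs: EBIT = R$456,526.80 − R$149,800 = R$306,726.80.
So DOL = total CM / EBIT = R$456,526.80 / R$306,726.80 = 1.4884.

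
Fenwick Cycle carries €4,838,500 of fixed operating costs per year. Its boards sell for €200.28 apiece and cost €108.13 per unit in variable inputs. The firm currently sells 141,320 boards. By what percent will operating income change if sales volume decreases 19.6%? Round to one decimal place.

At 141,320 units, contribution = 141,320 × €92.15 = €13,022,638.00.
Subtracting fixed costs: EBIT = €13,022,638.00 − €4,838,500 = €8,184,138.00.
So DOL = total CM / EBIT = €13,022,638.00 / €8,184,138.00 = 1.5912.
Operating income changes by 1.5912 × -19.6% = -31.2%.

-31.2%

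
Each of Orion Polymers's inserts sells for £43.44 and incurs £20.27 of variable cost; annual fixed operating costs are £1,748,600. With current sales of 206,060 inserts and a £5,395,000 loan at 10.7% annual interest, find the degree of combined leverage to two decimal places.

Total contribution margin = 206,060 × £23.17 = £4,774,410.20.
EBIT = £4,774,410.20 − £1,748,600 = £3,025,810.20. Interest = £577,265.00.
DOL = £4,774,410.20 ÷ £3,025,810.20 = 1.5779; DFL = £3,025,810.20 ÷ £2,448,545.20 = 1.2358.
Combined leverage = 1.5779 × 1.2358 = 1.9500.

1.95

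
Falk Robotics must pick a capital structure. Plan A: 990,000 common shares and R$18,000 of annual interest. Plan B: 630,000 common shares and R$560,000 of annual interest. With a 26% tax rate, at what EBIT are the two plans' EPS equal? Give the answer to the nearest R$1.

R$1,508,500

At indifference, (EBIT − 18,000)(1 − t)/990,000 = (EBIT − 560,000)(1 − t)/630,000.
The (1 − t) factor cancels: (EBIT − 18,000) × 630,000 = (EBIT − 560,000) × 990,000.
Solving, EBIT = (560,000·990,000 − 18,000·630,000) / (990,000 − 630,000) = 543,060,000,000 / 360,000 = 1,508,500.00.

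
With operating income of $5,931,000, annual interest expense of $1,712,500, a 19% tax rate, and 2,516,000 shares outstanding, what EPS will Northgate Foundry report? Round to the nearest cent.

Interest = $1,712,500.00, so EBT = $5,931,000 − $1,712,500.00 = $4,218,500.00.
Net income = $4,218,500.00 × (1 − 0.19) = $3,416,985.00.
Per share: $3,416,985.00 / 2,516,000 shares = $1.36.

$1.36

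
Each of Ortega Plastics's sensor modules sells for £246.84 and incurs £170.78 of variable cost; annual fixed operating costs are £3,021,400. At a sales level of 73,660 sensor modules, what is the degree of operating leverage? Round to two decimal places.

2.17

Total contribution margin = 73,660 × £76.06 = £5,602,579.60.
Operating income = contribution − fixed costs = £5,602,579.60 − £3,021,400 = £2,581,179.60.
DOL = contribution ÷ EBIT = £5,602,579.60 ÷ £2,581,179.60 = 2.1706.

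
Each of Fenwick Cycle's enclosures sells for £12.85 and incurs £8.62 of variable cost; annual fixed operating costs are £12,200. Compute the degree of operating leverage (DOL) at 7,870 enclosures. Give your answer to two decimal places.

1.58

Contribution at this volume is 7,870 × £4.23 = £33,290.10.
Subtracting fixed costs: EBIT = £33,290.10 − £12,200 = £21,090.10.
So DOL = total CM / EBIT = £33,290.10 / £21,090.10 = 1.5785.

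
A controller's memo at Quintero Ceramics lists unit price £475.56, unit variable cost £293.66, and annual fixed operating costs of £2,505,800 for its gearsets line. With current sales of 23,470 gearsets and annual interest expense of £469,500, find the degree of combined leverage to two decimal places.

3.30

Contribution at this volume is 23,470 × £181.90 = £4,269,193.00.
EBIT = £4,269,193.00 − £2,505,800 = £1,763,393.00. Interest = £469,500.00.
DOL = £4,269,193.00 ÷ £1,763,393.00 = 2.4210; DFL = £1,763,393.00 ÷ £1,293,893.00 = 1.3629.
Combined leverage = 2.4210 × 1.3629 = 3.2996.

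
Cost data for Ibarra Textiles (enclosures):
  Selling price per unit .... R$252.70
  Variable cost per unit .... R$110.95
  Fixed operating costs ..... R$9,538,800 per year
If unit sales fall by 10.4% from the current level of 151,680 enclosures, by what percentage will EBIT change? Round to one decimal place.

-18.7%

Contribution at this volume is 151,680 × R$141.75 = R$21,500,640.00.
Operating income = contribution − fixed costs = R$21,500,640.00 − R$9,538,800 = R$11,961,840.00.
So DOL = total CM / EBIT = R$21,500,640.00 / R$11,961,840.00 = 1.7974.
So EBIT moves 1.7974 × (-10.4%) = -18.7%.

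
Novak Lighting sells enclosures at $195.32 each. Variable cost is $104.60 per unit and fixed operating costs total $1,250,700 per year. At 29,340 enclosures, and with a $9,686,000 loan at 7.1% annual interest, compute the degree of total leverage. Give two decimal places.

3.68

Total contribution margin = 29,340 × $90.72 = $2,661,724.80.
Subtracting fixed costs: EBIT = $2,661,724.80 − $1,250,700 = $1,411,024.80. Interest = $687,706.00, so EBIT − I = $723,318.80.
DCL = contribution ÷ (EBIT − I) = $2,661,724.80 ÷ $723,318.80 = 3.6799.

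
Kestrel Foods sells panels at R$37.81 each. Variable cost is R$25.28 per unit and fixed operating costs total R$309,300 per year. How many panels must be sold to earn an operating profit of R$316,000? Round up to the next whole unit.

49,905 panels

Contribution margin per unit = R$37.81 − R$25.28 = R$12.53.
Need Q such that Q × R$12.53 − R$309,300 = R$316,000, i.e. Q = R$625,300 / R$12.53 = 49,904.23 → 49,905.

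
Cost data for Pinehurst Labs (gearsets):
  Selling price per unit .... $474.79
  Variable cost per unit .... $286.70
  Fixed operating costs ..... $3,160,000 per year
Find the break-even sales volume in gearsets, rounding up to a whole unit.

Each unit contributes $474.79 − $286.70 = $188.09.
Break-even Q = $3,160,000 / $188.09 = 16,800.47 → 16,801 gearsets.

16,801 gearsets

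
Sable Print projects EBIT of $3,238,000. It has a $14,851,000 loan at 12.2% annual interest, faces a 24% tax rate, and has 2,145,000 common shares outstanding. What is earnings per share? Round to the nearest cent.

$0.51

Pre-tax income = $3,238,000 − $1,811,822.00 = $1,426,178.00.
After tax at 24%: net income = $1,426,178.00 × 0.76 = $1,083,895.28.
Per share: $1,083,895.28 / 2,145,000 shares = $0.51.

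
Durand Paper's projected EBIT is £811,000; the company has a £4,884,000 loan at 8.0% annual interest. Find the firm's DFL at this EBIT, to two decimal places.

Interest = £390,720.00.
DFL = EBIT ÷ (EBIT − I) = £811,000 ÷ (£811,000 − £390,720.00) = £811,000 ÷ £420,280.00 = 1.9297.

1.93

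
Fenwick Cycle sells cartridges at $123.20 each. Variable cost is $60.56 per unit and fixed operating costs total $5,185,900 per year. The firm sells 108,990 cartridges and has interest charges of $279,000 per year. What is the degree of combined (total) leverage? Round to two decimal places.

At 108,990 units, contribution = 108,990 × $62.64 = $6,827,133.60.
Operating income = contribution − fixed costs = $6,827,133.60 − $5,185,900 = $1,641,233.60. Interest = $279,000.00, so EBIT − I = $1,362,233.60.
DCL = contribution ÷ (EBIT − I) = $6,827,133.60 ÷ $1,362,233.60 = 5.0117.

5.01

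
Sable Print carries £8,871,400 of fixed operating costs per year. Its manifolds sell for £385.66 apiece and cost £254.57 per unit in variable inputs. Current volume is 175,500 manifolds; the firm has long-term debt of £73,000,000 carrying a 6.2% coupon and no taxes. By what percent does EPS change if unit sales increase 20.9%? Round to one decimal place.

Contribution at this volume is 175,500 × £131.09 = £23,006,295.00.
Subtracting fixed costs: EBIT = £23,006,295.00 − £8,871,400 = £14,134,895.00.
Interest = £4,526,000.00, so EBIT − I = £9,608,895.00.
DCL = total CM / (EBIT − I) = £23,006,295.00 / £9,608,895.00 = 2.3943.
%ΔEPS = DCL × %ΔSales = 2.3943 × +20.9% = +50.0%.

+50.0%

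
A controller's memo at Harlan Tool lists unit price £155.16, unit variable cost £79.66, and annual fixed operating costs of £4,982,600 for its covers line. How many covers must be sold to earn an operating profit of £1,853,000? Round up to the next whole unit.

Contribution margin per unit = £155.16 − £79.66 = £75.50.
Required volume = (fixed costs + target profit) ÷ CM = (£4,982,600 + £1,853,000) ÷ £75.50 = 90,537.75, so 90,538 covers.

90,538 covers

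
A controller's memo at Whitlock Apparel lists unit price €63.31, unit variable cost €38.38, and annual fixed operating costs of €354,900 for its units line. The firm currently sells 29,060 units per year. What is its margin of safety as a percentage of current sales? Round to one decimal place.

Unit CM = price − variable cost = €63.31 − €38.38 = €24.93. Break-even units = €354,900 ÷ €24.93 = 14,235.86; break-even revenue = 14,235.86 × €63.31 = €901,272.32.
Actual sales revenue = 29,060 × €63.31 = €1,839,788.60.
Margin of safety = (€1,839,788.60 − €901,272.32) ÷ €1,839,788.60 = 51.0%.

51.0%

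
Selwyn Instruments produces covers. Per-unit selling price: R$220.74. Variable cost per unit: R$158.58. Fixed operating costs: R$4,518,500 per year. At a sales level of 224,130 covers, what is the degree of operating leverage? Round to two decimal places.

At 224,130 units, contribution = 224,130 × R$62.16 = R$13,931,920.80.
Subtracting fixed costs: EBIT = R$13,931,920.80 − R$4,518,500 = R$9,413,420.80.
Degree of operating leverage = R$13,931,920.80 / R$9,413,420.80 = 1.4800.

1.48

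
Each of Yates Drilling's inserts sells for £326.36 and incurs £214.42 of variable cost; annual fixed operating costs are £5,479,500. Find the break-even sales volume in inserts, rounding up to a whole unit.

Contribution margin per unit = £326.36 − £214.42 = £111.94.
Units to break even: £5,479,500 ÷ £111.94 = 48,950.33, rounded up to 48,951.

48,951 inserts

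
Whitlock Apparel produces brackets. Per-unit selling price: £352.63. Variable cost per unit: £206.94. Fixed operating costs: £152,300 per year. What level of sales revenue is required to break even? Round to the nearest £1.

£368,629

Contribution margin per unit = £352.63 − £206.94 = £145.69, a CM ratio of £145.69 ÷ £352.63 = 0.4132.
Break-even revenue = fixed costs × price ÷ CM = £152,300 × £352.63 ÷ £145.69 = £368,629.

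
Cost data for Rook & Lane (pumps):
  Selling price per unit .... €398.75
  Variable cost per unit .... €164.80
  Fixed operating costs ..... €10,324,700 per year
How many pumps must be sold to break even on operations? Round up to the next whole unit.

44,133 pumps

Contribution margin per unit = €398.75 − €164.80 = €233.95.
Break-even volume = fixed costs ÷ CM per unit = €10,324,700 ÷ €233.95 = 44,132.08, so 44,133 pumps.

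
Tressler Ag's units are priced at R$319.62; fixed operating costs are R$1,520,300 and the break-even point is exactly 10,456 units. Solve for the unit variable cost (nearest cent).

Contribution per unit must be FC / Q = R$1,520,300 / 10,456 = R$145.3998.
Hence VC = price − CM = R$319.62 − R$145.3998 = R$174.22.

R$174.22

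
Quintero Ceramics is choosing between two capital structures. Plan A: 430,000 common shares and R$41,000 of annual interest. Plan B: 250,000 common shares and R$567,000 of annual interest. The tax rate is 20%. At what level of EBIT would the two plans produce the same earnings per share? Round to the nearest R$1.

At indifference, (EBIT − 41,000)(1 − t)/430,000 = (EBIT − 567,000)(1 − t)/250,000.
The (1 − t) factor cancels: (EBIT − 41,000) × 250,000 = (EBIT − 567,000) × 430,000.
Solving, EBIT = (567,000·430,000 − 41,000·250,000) / (430,000 − 250,000) = 233,560,000,000 / 180,000 = 1,297,555.56.

R$1,297,556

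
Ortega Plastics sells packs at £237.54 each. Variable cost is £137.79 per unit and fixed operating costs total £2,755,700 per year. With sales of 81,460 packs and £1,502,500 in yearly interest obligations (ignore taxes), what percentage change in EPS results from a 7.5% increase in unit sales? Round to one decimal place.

At 81,460 units, contribution = 81,460 × £99.75 = £8,125,635.00.
EBIT = £8,125,635.00 − £2,755,700 = £5,369,935.00.
Interest = £1,502,500.00, so EBIT − I = £3,867,435.00.
DCL = total CM / (EBIT − I) = £8,125,635.00 / £3,867,435.00 = 2.1010.
%ΔEPS = DCL × %ΔSales = 2.1010 × +7.5% = +15.8%.

+15.8%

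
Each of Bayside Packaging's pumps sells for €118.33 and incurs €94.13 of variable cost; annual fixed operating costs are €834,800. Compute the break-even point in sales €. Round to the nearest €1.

€4,081,896

Contribution margin per unit = €118.33 − €94.13 = €24.20, a CM ratio of €24.20 ÷ €118.33 = 0.2045.
Break-even sales = FC ÷ CM ratio = €834,800 × €118.33 / €24.20 = €4,081,896.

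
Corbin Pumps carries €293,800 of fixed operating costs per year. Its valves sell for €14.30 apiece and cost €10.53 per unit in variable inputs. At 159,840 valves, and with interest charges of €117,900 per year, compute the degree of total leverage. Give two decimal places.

3.16

Total contribution margin = 159,840 × €3.77 = €602,596.80.
Subtracting fixed costs: EBIT = €602,596.80 − €293,800 = €308,796.80. Interest = €117,900.00, so EBIT − I = €190,896.80.
Degree of total leverage = total CM / (EBIT − interest) = €602,596.80 / €190,896.80 = 3.1567.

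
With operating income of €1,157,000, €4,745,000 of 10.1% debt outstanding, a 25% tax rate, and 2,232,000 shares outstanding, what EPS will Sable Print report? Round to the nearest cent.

Pre-tax income = €1,157,000 − €479,245.00 = €677,755.00.
Net income = €677,755.00 × (1 − 0.25) = €508,316.25.
Per share: €508,316.25 / 2,232,000 shares = €0.23.

€0.23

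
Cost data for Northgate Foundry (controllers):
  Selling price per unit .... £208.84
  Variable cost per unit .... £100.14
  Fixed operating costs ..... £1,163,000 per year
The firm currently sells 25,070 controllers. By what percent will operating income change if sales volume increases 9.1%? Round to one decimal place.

+15.9%

At 25,070 units, contribution = 25,070 × £108.70 = £2,725,109.00.
Subtracting fixed costs: EBIT = £2,725,109.00 − £1,163,000 = £1,562,109.00.
DOL = contribution ÷ EBIT = £2,725,109.00 ÷ £1,562,109.00 = 1.7445.
So EBIT moves 1.7445 × (+9.1%) = +15.9%.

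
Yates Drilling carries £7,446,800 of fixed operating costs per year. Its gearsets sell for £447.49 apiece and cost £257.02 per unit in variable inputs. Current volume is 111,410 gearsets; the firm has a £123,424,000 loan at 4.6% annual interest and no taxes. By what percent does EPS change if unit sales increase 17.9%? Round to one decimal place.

Total contribution margin = 111,410 × £190.47 = £21,220,262.70.
Operating income = contribution − fixed costs = £21,220,262.70 − £7,446,800 = £13,773,462.70.
Interest = £5,677,504.00, so EBIT − I = £8,095,958.70.
DCL = total CM / (EBIT − I) = £21,220,262.70 / £8,095,958.70 = 2.6211.
%ΔEPS = DCL × %ΔSales = 2.6211 × +17.9% = +46.9%.

+46.9%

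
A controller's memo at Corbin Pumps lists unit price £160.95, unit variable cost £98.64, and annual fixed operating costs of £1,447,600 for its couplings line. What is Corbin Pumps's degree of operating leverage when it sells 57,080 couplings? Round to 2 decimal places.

At 57,080 units, contribution = 57,080 × £62.31 = £3,556,654.80.
EBIT = £3,556,654.80 − £1,447,600 = £2,109,054.80.
Degree of operating leverage = £3,556,654.80 / £2,109,054.80 = 1.6864.

1.69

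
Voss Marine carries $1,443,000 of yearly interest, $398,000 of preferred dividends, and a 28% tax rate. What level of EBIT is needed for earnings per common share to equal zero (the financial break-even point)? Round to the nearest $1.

$1,995,778

Grossing the preferred dividend up to pre-tax terms: $398,000 / (1 − 0.28) = $552,777.78.
EPS = 0 when EBIT covers interest plus the pre-tax preferred burden: $1,443,000 + $552,777.78 = $1,995,777.78.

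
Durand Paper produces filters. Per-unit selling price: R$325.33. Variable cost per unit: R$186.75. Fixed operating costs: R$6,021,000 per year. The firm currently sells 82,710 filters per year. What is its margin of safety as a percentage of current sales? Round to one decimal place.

Unit CM = price − variable cost = R$325.33 − R$186.75 = R$138.58. Break-even units = R$6,021,000 ÷ R$138.58 = 43,447.83; break-even revenue = 43,447.83 × R$325.33 = R$14,134,881.87.
Current sales = 82,710 × R$325.33 = R$26,908,044.30.
Margin of safety = (R$26,908,044.30 − R$14,134,881.87) ÷ R$26,908,044.30 = 47.5%.

47.5%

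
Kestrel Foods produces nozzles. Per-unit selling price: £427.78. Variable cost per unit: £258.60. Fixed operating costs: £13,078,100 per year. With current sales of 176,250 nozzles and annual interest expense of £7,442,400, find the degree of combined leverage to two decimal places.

Total contribution margin = 176,250 × £169.18 = £29,817,975.00.
Subtracting fixed costs: EBIT = £29,817,975.00 − £13,078,100 = £16,739,875.00. Interest = £7,442,400.00, so EBIT − I = £9,297,475.00.
DCL = contribution ÷ (EBIT − I) = £29,817,975.00 ÷ £9,297,475.00 = 3.2071.

3.21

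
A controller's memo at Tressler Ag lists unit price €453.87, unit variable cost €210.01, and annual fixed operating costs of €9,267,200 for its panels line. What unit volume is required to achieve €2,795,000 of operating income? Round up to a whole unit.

49,464 panels

Contribution margin per unit = €453.87 − €210.01 = €243.86.
Required volume = (fixed costs + target profit) ÷ CM = (€9,267,200 + €2,795,000) ÷ €243.86 = 49,463.63, so 49,464 panels.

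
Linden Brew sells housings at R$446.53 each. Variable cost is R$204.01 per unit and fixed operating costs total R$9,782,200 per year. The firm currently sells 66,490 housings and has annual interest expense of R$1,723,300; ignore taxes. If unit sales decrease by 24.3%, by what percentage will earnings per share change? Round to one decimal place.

-84.8%

Contribution at this volume is 66,490 × R$242.52 = R$16,125,154.80.
EBIT = R$16,125,154.80 − R$9,782,200 = R$6,342,954.80.
Interest = R$1,723,300.00, so EBIT − I = R$4,619,654.80.
Degree of combined leverage = contribution ÷ (EBIT − I) = R$16,125,154.80 ÷ R$4,619,654.80 = 3.4906.
%ΔEPS = DCL × %ΔSales = 3.4906 × -24.3% = -84.8%.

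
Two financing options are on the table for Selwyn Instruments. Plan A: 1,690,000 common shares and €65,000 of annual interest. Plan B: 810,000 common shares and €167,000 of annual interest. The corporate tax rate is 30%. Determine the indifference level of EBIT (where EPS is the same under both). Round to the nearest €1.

Set EPS_A = EPS_B: (EBIT − €65,000)(1 − 0.30) ÷ 1,690,000 = (EBIT − €167,000)(1 − 0.30) ÷ 810,000.
Cancelling (1 − t) and cross-multiplying: 810,000·(EBIT − 65,000) = 1,690,000·(EBIT − 167,000).
EBIT × (1,690,000 − 810,000) = 167,000 × 1,690,000 − 65,000 × 810,000 = 229,580,000,000, so EBIT = 229,580,000,000 ÷ 880,000 = 260,886.36.

€260,886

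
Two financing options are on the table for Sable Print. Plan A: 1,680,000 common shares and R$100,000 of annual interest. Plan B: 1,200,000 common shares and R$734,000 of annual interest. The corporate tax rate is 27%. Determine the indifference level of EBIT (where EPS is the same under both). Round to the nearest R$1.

Set EPS_A = EPS_B: (EBIT − R$100,000)(1 − 0.27) ÷ 1,680,000 = (EBIT − R$734,000)(1 − 0.27) ÷ 1,200,000.
The (1 − t) factor cancels: (EBIT − 100,000) × 1,200,000 = (EBIT − 734,000) × 1,680,000.
Solving, EBIT = (734,000·1,680,000 − 100,000·1,200,000) / (1,680,000 − 1,200,000) = 1,113,120,000,000 / 480,000 = 2,319,000.00.

R$2,319,000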